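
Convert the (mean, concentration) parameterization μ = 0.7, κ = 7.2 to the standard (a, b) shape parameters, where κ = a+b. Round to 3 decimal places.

a = 5.040, b = 2.160

Split κ in proportion μ : (1−μ): a = 0.7·7.2 = 5.040, b = 7.2 − 5.040 = 2.160.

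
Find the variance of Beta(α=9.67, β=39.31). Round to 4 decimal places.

α+β = 48.98 and αβ = 380.1277, so Var = αβ/[(α+β)²(α+β+1)] = 380.1277/119904.039192 = 0.0032.

0.0032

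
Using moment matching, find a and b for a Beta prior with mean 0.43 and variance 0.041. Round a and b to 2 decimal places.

Let s = a+b. The Beta variance is μ(1−μ)/(s+1).
So s+1 = μ(1−μ)/σ² = (0.43×0.57)/0.041 = 0.2451/0.041 = 5.9780, giving s = 4.9780.
Then a = μs = 0.43×4.9780 = 2.14 and b = (1−μ)s = 0.57×4.9780 = 2.84.

a = 2.14, b = 2.84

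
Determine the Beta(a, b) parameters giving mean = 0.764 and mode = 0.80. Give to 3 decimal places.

a = 12.733, b = 3.933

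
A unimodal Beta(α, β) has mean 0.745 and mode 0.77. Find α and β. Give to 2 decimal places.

α = 16.09, β = 5.51

Let s = α+β. Mean gives α = μs = 0.745s; mode gives (α−1)/(s−2) = 0.77.
Substituting: 0.745s − 1 = 0.77(s−2) = 0.77s − 1.54, so -0.025s = -0.54 and s = 21.6000.
Then α = 0.745×21.6000 = 16.09 and β = s−α = 5.51.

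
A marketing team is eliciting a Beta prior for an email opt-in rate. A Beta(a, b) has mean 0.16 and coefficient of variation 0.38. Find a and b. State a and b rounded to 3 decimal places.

Var = (CV·μ)² = (0.38×0.16)² = 0.003697.
a+b = μ(1−μ)/Var − 1 = 0.1344/0.003697 − 1 = 35.3573.
Thus a = 0.16·35.3573 = 5.657 and b = 0.84·35.3573 = 29.700.

a = 5.657, b = 29.700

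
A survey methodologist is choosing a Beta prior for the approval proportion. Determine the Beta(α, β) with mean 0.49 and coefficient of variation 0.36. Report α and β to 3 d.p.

α = 3.445, β = 3.586

Var = (CV·μ)² = (0.36×0.49)² = 0.031117.
α+β = μ(1−μ)/Var − 1 = 0.2499/0.031117 − 1 = 7.0310.
Thus α = 0.49·7.0310 = 3.445 and β = 0.51·7.0310 = 3.586.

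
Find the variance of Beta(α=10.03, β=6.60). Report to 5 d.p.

Var = αβ/[(α+β)²(α+β+1)] = (10.03×6.60)/(16.63²×17.63) = 66.1980/4875.698147 = 0.01358.

0.01358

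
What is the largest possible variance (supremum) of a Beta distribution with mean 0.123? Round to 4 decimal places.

For fixed mean μ the Beta variance is μ(1−μ)/(α+β+1), increasing as α+β decreases.
Its least upper bound (not attained) is μ(1−μ) = 0.123·0.877 = 0.1079.

0.1079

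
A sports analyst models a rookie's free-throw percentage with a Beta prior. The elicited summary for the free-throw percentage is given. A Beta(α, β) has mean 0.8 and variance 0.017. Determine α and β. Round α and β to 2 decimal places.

By moment matching, α+β = μ(1−μ)/σ² − 1 = (0.8·0.2)/0.017 − 1 = 9.4118 − 1 = 8.4118.
Since α/(α+β) = μ, α = 0.8·8.4118 = 6.73 and β = 0.2·8.4118 = 1.68.

α = 6.73, β = 1.68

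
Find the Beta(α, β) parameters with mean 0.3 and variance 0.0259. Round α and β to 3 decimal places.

α = 2.132, β = 4.976

Let s = α+β. The Beta variance is μ(1−μ)/(s+1).
So s+1 = μ(1−μ)/σ² = (0.3×0.7)/0.0259 = 0.21/0.0259 = 8.1081, giving s = 7.1081.
Then α = μs = 0.3×7.1081 = 2.132 and β = (1−μ)s = 0.7×7.1081 = 4.976.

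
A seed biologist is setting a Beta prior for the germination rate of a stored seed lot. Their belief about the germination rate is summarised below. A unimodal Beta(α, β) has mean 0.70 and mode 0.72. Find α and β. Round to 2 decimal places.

α = 15.40, β = 6.60

With s = α+β: μ = α/s and mode = (α−1)/(s−2). Eliminating α = μs,
μs − 1 = m(s−2) ⇒ s(μ−m) = 1−2m ⇒ s = -0.44/-0.02 = 22.0000.
So α = μs = 15.40, β = (1−μ)s = 6.60.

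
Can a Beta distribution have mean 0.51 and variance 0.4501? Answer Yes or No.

No

The Beta variance bound is σ² < μ(1−μ).
Here μ(1−μ) = 0.51×0.49 = 0.2499, and 0.4501 ≥ 0.2499.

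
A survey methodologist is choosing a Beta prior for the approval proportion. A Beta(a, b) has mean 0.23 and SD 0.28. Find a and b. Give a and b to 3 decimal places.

a = 0.290, b = 0.969

σ² = 0.28² = 0.0784.
With s = a+b, Var = μ(1−μ)/(s+1), so s+1 = (0.23×0.77)/0.0784 = 2.2589 and s = 1.2589.
a = μs = 0.290, b = (1−μ)s = 0.969.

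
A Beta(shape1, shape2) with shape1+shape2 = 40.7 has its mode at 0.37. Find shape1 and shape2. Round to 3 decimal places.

Mode = (shape1−1)/(κ−2) with κ = shape1+shape2, so shape1−1 = 0.37·38.7 = 14.319.
shape1 = 15.319; shape2 = κ − shape1 = 25.381.

shape1 = 15.319, shape2 = 25.381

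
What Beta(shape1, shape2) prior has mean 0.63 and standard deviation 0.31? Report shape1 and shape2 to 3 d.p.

Variance = 0.31² = 0.0961. The moment-matching identity shape1+shape2 = μ(1−μ)/Var − 1 gives
shape1+shape2 = 0.2331/0.0961 − 1 = 1.4256, so shape1 = μ·1.4256 = 0.898 and shape2 = (1−μ)·1.4256 = 0.527.

shape1 = 0.898, shape2 = 0.527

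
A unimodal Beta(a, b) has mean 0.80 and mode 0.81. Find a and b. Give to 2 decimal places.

a = 49.60, b = 12.40

With s = a+b: μ = a/s and mode = (a−1)/(s−2). Eliminating a = μs,
μs − 1 = m(s−2) ⇒ s(μ−m) = 1−2m ⇒ s = -0.62/-0.01 = 62.0000.
So a = μs = 49.60, b = (1−μ)s = 12.40.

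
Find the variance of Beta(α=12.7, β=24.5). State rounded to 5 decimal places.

0.00589

α+β = 37.2 and αβ = 311.15, so Var = αβ/[(α+β)²(α+β+1)] = 311.15/52862.688 = 0.00589.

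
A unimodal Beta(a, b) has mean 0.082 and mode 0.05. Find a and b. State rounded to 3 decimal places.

a = 2.306, b = 25.819

With s = a+b: μ = a/s and mode = (a−1)/(s−2). Eliminating a = μs,
μs − 1 = m(s−2) ⇒ s(μ−m) = 1−2m ⇒ s = 0.90/0.032 = 28.1250.
So a = μs = 2.306, b = (1−μ)s = 25.819.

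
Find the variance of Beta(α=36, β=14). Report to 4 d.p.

α+β = 50 and αβ = 504, so Var = αβ/[(α+β)²(α+β+1)] = 504/127500 = 0.0040.

0.0040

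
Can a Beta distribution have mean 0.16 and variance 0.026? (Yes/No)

A Beta with mean μ has variance μ(1−μ)/(α+β+1) < μ(1−μ).
Here μ(1−μ) = 0.16×0.84 = 0.1344, and 0.026 < 0.1344.

Yes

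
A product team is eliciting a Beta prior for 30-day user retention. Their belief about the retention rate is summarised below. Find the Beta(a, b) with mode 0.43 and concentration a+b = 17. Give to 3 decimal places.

a = 7.450, b = 9.550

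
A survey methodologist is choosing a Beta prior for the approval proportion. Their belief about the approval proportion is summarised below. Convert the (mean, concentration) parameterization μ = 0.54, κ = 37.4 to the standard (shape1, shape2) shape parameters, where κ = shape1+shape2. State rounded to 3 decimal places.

shape1 = μκ = 0.54×37.4 = 20.196 and shape2 = (1−μ)κ = 0.46×37.4 = 17.204.

shape1 = 20.196, shape2 = 17.204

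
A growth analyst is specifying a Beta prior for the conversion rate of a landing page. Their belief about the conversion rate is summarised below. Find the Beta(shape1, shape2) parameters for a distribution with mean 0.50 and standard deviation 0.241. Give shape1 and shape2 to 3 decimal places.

shape1 = 1.652, shape2 = 1.652

Variance = 0.241² = 0.058081. The moment-matching identity shape1+shape2 = μ(1−μ)/Var − 1 gives
shape1+shape2 = 0.2500/0.058081 − 1 = 3.3043, so shape1 = μ·3.3043 = 1.652 and shape2 = (1−μ)·3.3043 = 1.652.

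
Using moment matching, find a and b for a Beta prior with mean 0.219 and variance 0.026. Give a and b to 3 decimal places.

Let s = a+b. The Beta variance is μ(1−μ)/(s+1).
So s+1 = μ(1−μ)/σ² = (0.219×0.781)/0.026 = 0.171039/0.026 = 6.5784, giving s = 5.5784.
Then a = μs = 0.219×5.5784 = 1.222 and b = (1−μ)s = 0.781×5.5784 = 4.357.

a = 1.222, b = 4.357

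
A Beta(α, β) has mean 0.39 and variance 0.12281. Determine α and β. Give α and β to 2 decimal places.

α = 0.37, β = 0.57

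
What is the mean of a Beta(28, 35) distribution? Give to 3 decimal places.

E[X] = α/(α+β) = 28/63 = 0.444.

0.444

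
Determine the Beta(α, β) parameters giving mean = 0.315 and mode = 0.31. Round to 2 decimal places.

α = 23.94, β = 52.06

With s = α+β: μ = α/s and mode = (α−1)/(s−2). Eliminating α = μs,
μs − 1 = m(s−2) ⇒ s(μ−m) = 1−2m ⇒ s = 0.38/0.005 = 76.0000.
So α = μs = 23.94, β = (1−μ)s = 52.06.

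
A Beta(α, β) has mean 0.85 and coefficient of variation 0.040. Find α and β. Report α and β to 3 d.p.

α = 92.900, β = 16.394

Var = (CV·μ)² = (0.040×0.85)² = 0.001156.
α+β = μ(1−μ)/Var − 1 = 0.1275/0.001156 − 1 = 109.2941.
Thus α = 0.85·109.2941 = 92.900 and β = 0.15·109.2941 = 16.394.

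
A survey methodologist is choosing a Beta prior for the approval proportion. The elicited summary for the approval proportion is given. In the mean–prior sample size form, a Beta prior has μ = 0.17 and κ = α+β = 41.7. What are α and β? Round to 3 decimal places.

α = 7.089, β = 34.611

Split κ in proportion μ : (1−μ): α = 0.17·41.7 = 7.089, β = 41.7 − 7.089 = 34.611.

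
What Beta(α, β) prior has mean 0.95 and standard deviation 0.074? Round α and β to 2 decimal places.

α = 7.29, β = 0.38

σ² = 0.074² = 0.005476.
With s = α+β, Var = μ(1−μ)/(s+1), so s+1 = (0.95×0.05)/0.005476 = 8.6742 and s = 7.6742.
α = μs = 7.29, β = (1−μ)s = 0.38.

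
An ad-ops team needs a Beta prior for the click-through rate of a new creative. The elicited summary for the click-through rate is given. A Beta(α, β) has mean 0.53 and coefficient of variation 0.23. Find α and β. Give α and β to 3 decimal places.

σ = CV·μ = 0.23×0.53 = 0.12190, so σ² = 0.014860.
s+1 = μ(1−μ)/σ² = 0.2491/0.014860 = 16.7636, so s = α+β = 15.7636.
α = μs = 8.355, β = (1−μ)s = 7.409.

α = 8.355, β = 7.409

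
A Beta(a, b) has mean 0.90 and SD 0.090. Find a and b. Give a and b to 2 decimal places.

Variance = 0.090² = 0.008100. The moment-matching identity a+b = μ(1−μ)/Var − 1 gives
a+b = 0.0900/0.008100 − 1 = 10.1111, so a = μ·10.1111 = 9.10 and b = (1−μ)·10.1111 = 1.01.

a = 9.10, b = 1.01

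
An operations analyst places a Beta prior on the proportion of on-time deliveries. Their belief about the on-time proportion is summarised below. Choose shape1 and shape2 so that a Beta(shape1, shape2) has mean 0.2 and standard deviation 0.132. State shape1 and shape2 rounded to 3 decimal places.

σ² = 0.132² = 0.017424.
With s = shape1+shape2, Var = μ(1−μ)/(s+1), so s+1 = (0.2×0.8)/0.017424 = 9.1827 and s = 8.1827.
shape1 = μs = 1.637, shape2 = (1−μ)s = 6.546.

shape1 = 1.637, shape2 = 6.546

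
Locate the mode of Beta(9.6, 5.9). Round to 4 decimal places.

The density x^(α−1)(1−x)^(β−1) is maximised at (α−1)/(α+β−2) = 8.6/13.5 = 0.6370.

0.6370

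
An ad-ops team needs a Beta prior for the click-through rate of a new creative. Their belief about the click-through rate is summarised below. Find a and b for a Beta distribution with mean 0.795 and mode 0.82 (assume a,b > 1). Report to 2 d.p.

a = 20.35, b = 5.25

Let s = a+b. Mean gives a = μs = 0.795s; mode gives (a−1)/(s−2) = 0.82.
Substituting: 0.795s − 1 = 0.82(s−2) = 0.82s − 1.64, so -0.025s = -0.64 and s = 25.6000.
Then a = 0.795×25.6000 = 20.35 and b = s−a = 5.25.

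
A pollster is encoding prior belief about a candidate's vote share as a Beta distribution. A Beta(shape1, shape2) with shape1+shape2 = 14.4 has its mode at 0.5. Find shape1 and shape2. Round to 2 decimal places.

shape1 = 7.20, shape2 = 7.20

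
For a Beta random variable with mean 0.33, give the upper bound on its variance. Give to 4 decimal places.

Var = μ(1−μ)/(α+β+1), which approaches μ(1−μ) as α+β → 0.
So the supremum is μ(1−μ) = 0.33×0.67 = 0.2211.

0.2211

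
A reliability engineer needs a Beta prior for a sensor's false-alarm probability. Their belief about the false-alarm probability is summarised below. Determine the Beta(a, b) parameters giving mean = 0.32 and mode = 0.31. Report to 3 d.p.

a = 12.160, b = 25.840

Let s = a+b. Mean gives a = μs = 0.32s; mode gives (a−1)/(s−2) = 0.31.
Substituting: 0.32s − 1 = 0.31(s−2) = 0.31s − 0.62, so 0.01s = 0.38 and s = 38.0000.
Then a = 0.32×38.0000 = 12.160 and b = s−a = 25.840.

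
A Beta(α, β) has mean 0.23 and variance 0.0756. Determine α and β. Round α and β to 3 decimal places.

α = 0.309, β = 1.034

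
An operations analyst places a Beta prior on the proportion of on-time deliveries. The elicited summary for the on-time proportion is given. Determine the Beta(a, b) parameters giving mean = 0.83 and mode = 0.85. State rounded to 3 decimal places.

Let s = a+b. Mean gives a = μs = 0.83s; mode gives (a−1)/(s−2) = 0.85.
Substituting: 0.83s − 1 = 0.85(s−2) = 0.85s − 1.70, so -0.02s = -0.70 and s = 35.0000.
Then a = 0.83×35.0000 = 29.050 and b = s−a = 5.950.

a = 29.050, b = 5.950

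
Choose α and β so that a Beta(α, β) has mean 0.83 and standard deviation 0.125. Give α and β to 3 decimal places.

First σ² = 0.015625. Setting α = μn, β = (1−μ)n with n = α+β,
μ(1−μ)/(n+1) = 0.015625 ⇒ n+1 = 0.1411/0.015625 = 9.0304 ⇒ n = 8.0304.
Hence α = 0.83×8.0304 = 6.665, β = 0.17×8.0304 = 1.365.

α = 6.665, β = 1.365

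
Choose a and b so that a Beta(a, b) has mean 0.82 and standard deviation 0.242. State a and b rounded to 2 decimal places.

a = 1.25, b = 0.27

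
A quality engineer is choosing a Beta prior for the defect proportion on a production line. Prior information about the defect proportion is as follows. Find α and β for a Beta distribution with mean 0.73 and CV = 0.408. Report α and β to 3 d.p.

α = 0.892, β = 0.330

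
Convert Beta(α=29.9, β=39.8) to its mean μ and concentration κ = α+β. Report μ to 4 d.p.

κ = α+β = 29.9+39.8 = 69.7; μ = α/κ = 29.9/69.7 = 0.4290.

μ = 0.4290, κ = 69.7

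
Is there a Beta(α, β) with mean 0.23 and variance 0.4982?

For any Beta, Var(X) < E[X]·(1−E[X]).
Here μ(1−μ) = 0.23×0.77 = 0.1771, and 0.4982 ≥ 0.1771.

No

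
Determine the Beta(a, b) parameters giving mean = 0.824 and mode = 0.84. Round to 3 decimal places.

With s = a+b: μ = a/s and mode = (a−1)/(s−2). Eliminating a = μs,
μs − 1 = m(s−2) ⇒ s(μ−m) = 1−2m ⇒ s = -0.68/-0.016 = 42.5000.
So a = μs = 35.020, b = (1−μ)s = 7.480.

a = 35.020, b = 7.480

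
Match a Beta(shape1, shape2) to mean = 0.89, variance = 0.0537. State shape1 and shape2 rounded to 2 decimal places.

Let s = shape1+shape2. The Beta variance is μ(1−μ)/(s+1).
So s+1 = μ(1−μ)/σ² = (0.89×0.11)/0.0537 = 0.0979/0.0537 = 1.8231, giving s = 0.8231.
Then shape1 = μs = 0.89×0.8231 = 0.73 and shape2 = (1−μ)s = 0.11×0.8231 = 0.09.

shape1 = 0.73, shape2 = 0.09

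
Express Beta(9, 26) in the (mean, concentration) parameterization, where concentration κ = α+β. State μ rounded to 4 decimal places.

μ = 0.2571, κ = 35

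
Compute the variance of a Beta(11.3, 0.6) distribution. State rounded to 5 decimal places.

α+β = 11.9 and αβ = 6.78, so Var = αβ/[(α+β)²(α+β+1)] = 6.78/1826.769 = 0.00371.

0.00371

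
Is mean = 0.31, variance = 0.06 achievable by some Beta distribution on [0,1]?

Yes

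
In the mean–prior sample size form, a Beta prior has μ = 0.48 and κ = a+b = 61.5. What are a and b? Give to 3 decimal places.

a = 29.520, b = 31.980

a = μκ = 0.48×61.5 = 29.520 and b = (1−μ)κ = 0.52×61.5 = 31.980.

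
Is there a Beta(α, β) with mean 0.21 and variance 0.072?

Yes

A Beta with mean μ has variance μ(1−μ)/(α+β+1) < μ(1−μ).
Here μ(1−μ) = 0.21×0.79 = 0.1659, and 0.072 < 0.1659.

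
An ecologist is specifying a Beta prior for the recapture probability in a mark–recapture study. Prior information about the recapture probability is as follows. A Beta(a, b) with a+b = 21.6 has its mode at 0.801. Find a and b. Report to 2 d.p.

a = 16.70, b = 4.90

For a,b>1 the mode is (a−1)/(a+b−2), so a = mode·(κ−2)+1 = 0.801×19.6+1 = 16.70.
And b = (1−mode)·(κ−2)+1 = 0.199×19.6+1 = 4.90.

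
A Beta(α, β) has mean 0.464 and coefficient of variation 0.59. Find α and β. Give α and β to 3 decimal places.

α = 1.076, β = 1.243

Var = (CV·μ)² = (0.59×0.464)² = 0.074945.
α+β = μ(1−μ)/Var − 1 = 0.248704/0.074945 − 1 = 2.3185.
Thus α = 0.464·2.3185 = 1.076 and β = 0.536·2.3185 = 1.243.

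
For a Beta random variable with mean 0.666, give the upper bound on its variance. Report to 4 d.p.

For fixed mean μ the Beta variance is μ(1−μ)/(α+β+1), increasing as α+β decreases.
Its least upper bound (not attained) is μ(1−μ) = 0.666·0.334 = 0.2224.

0.2224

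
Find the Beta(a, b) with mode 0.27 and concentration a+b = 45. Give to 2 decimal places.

a = 12.61, b = 32.39

Since the density peak of Beta(a,b) is at (a−1)/(a+b−2),
a = 1 + 0.27(45−2) = 12.61 and b = 45 − 12.61 = 32.39.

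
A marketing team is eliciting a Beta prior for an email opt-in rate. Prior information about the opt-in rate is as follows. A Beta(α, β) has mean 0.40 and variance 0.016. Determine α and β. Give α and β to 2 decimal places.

Write ν = α+β; then α = μν and Var = μ(1−μ)/(ν+1).
ν = μ(1−μ)/Var − 1 = 0.2400/0.016 − 1 = 14.0000.
α = 0.40·14.0000 = 5.60, β = 0.60·14.0000 = 8.40.

α = 5.60, β = 8.40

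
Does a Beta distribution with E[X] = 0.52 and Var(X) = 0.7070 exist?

For any Beta, Var(X) < E[X]·(1−E[X]).
Here μ(1−μ) = 0.52×0.48 = 0.2496, and 0.7070 ≥ 0.2496.

No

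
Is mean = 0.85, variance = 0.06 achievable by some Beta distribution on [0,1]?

The Beta variance bound is σ² < μ(1−μ).
Here μ(1−μ) = 0.85×0.15 = 0.1275, and 0.06 < 0.1275.

Yes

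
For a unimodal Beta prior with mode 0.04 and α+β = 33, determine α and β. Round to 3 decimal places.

α = 2.240, β = 30.760

Since the density peak of Beta(α,β) is at (α−1)/(α+β−2),
α = 1 + 0.04(33−2) = 2.240 and β = 33 − 2.240 = 30.760.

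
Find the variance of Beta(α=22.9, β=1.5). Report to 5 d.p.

0.00227

μ = 22.9/24.4 = 0.938525; Var = μ(1−μ)/(α+β+1) = 0.0576962/25.4 = 0.00227.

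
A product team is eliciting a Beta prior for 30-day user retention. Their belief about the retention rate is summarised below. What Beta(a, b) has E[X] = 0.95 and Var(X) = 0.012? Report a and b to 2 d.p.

Write ν = a+b; then a = μν and Var = μ(1−μ)/(ν+1).
ν = μ(1−μ)/Var − 1 = 0.0475/0.012 − 1 = 2.9583.
a = 0.95·2.9583 = 2.81, b = 0.05·2.9583 = 0.15.

a = 2.81, b = 0.15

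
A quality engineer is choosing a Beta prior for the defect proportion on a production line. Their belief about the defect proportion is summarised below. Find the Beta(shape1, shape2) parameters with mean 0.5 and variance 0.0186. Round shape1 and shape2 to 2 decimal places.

Let s = shape1+shape2. The Beta variance is μ(1−μ)/(s+1).
So s+1 = μ(1−μ)/σ² = (0.5×0.5)/0.0186 = 0.25/0.0186 = 13.4409, giving s = 12.4409.
Then shape1 = μs = 0.5×12.4409 = 6.22 and shape2 = (1−μ)s = 0.5×12.4409 = 6.22.

shape1 = 6.22, shape2 = 6.22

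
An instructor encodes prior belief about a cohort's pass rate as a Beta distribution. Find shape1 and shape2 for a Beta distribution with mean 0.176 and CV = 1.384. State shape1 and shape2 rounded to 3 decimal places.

shape1 = 0.254, shape2 = 1.190

σ = CV·μ = 1.384×0.176 = 0.24358, so σ² = 0.059333.
s+1 = μ(1−μ)/σ² = 0.145024/0.059333 = 2.4442, so s = shape1+shape2 = 1.4442.
shape1 = μs = 0.254, shape2 = (1−μ)s = 1.190.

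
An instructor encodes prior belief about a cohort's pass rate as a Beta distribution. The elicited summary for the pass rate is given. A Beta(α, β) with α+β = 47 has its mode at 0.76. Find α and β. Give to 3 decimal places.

For α,β>1 the mode is (α−1)/(α+β−2), so α = mode·(κ−2)+1 = 0.76×45+1 = 35.200.
And β = (1−mode)·(κ−2)+1 = 0.24×45+1 = 11.800.

α = 35.200, β = 11.800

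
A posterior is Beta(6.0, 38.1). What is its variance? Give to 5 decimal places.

0.00261

Var = αβ/[(α+β)²(α+β+1)] = (6.0×38.1)/(44.1²×45.1) = 228.60/87710.931 = 0.00261.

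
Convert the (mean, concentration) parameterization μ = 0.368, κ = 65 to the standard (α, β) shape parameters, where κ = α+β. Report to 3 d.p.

α = 23.920, β = 41.080

Split κ in proportion μ : (1−μ): α = 0.368·65 = 23.920, β = 65 − 23.920 = 41.080.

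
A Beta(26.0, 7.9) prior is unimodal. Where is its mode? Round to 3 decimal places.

0.784

With α,β > 1, mode = (α−1)/(α+β−2) = 25.0/31.9 = 0.784.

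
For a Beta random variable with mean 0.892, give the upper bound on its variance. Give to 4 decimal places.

0.0963

For fixed mean μ the Beta variance is μ(1−μ)/(α+β+1), increasing as α+β decreases.
Its least upper bound (not attained) is μ(1−μ) = 0.892·0.108 = 0.0963.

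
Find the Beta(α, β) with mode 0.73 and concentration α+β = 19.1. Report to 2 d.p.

For α,β>1 the mode is (α−1)/(α+β−2), so α = mode·(κ−2)+1 = 0.73×17.1+1 = 13.48.
And β = (1−mode)·(κ−2)+1 = 0.27×17.1+1 = 5.62.

α = 13.48, β = 5.62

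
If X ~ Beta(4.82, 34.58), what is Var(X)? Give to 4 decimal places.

α+β = 39.40 and αβ = 166.6756, so Var = αβ/[(α+β)²(α+β+1)] = 166.6756/62715.344000 = 0.0027.

0.0027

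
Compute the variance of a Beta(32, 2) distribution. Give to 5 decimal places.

Var = αβ/[(α+β)²(α+β+1)] = (32×2)/(34²×35) = 64/40460 = 0.00158.

0.00158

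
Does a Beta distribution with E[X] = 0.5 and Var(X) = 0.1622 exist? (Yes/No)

Yes

The Beta variance bound is σ² < μ(1−μ).
Here μ(1−μ) = 0.5×0.5 = 0.25, and 0.1622 < 0.25.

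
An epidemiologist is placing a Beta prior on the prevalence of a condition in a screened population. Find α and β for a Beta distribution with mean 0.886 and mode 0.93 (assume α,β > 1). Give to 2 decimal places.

α = 17.32, β = 2.23

Let s = α+β. Mean gives α = μs = 0.886s; mode gives (α−1)/(s−2) = 0.93.
Substituting: 0.886s − 1 = 0.93(s−2) = 0.93s − 1.86, so -0.044s = -0.86 and s = 19.5455.
Then α = 0.886×19.5455 = 17.32 and β = s−α = 2.23.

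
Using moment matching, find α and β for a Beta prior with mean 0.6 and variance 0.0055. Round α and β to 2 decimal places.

Write ν = α+β; then α = μν and Var = μ(1−μ)/(ν+1).
ν = μ(1−μ)/Var − 1 = 0.24/0.0055 − 1 = 42.6364.
α = 0.6·42.6364 = 25.58, β = 0.4·42.6364 = 17.05.

α = 25.58, β = 17.05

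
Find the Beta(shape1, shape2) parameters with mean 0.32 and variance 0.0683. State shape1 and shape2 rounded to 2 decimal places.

Let s = shape1+shape2. The Beta variance is μ(1−μ)/(s+1).
So s+1 = μ(1−μ)/σ² = (0.32×0.68)/0.0683 = 0.2176/0.0683 = 3.1859, giving s = 2.1859.
Then shape1 = μs = 0.32×2.1859 = 0.70 and shape2 = (1−μ)s = 0.68×2.1859 = 1.49.

shape1 = 0.70, shape2 = 1.49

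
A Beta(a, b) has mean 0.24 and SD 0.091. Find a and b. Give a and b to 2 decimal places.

a = 5.05, b = 15.98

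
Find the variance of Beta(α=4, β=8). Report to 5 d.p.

0.01709

μ = 4/12 = 0.333333; Var = μ(1−μ)/(α+β+1) = 0.2222222/13 = 0.01709.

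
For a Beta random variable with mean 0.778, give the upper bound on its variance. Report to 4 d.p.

For fixed mean μ the Beta variance is μ(1−μ)/(α+β+1), increasing as α+β decreases.
Its least upper bound (not attained) is μ(1−μ) = 0.778·0.222 = 0.1727.

0.1727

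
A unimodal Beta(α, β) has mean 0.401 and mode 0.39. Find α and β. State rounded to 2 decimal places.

With s = α+β: μ = α/s and mode = (α−1)/(s−2). Eliminating α = μs,
μs − 1 = m(s−2) ⇒ s(μ−m) = 1−2m ⇒ s = 0.22/0.011 = 20.0000.
So α = μs = 8.02, β = (1−μ)s = 11.98.

α = 8.02, β = 11.98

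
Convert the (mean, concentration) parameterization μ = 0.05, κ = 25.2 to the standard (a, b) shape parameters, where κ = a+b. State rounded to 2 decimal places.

a = 1.26, b = 23.94

a = μκ = 0.05×25.2 = 1.26 and b = (1−μ)κ = 0.95×25.2 = 23.94.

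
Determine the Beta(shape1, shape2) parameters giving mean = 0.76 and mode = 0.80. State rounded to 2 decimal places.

shape1 = 11.40, shape2 = 3.60

With s = shape1+shape2: μ = shape1/s and mode = (shape1−1)/(s−2). Eliminating shape1 = μs,
μs − 1 = m(s−2) ⇒ s(μ−m) = 1−2m ⇒ s = -0.60/-0.04 = 15.0000.
So shape1 = μs = 11.40, shape2 = (1−μ)s = 3.60.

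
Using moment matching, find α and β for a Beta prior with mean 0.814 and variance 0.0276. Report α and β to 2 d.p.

α = 3.65, β = 0.83

Write ν = α+β; then α = μν and Var = μ(1−μ)/(ν+1).
ν = μ(1−μ)/Var − 1 = 0.151404/0.0276 − 1 = 4.4857.
α = 0.814·4.4857 = 3.65, β = 0.186·4.4857 = 0.83.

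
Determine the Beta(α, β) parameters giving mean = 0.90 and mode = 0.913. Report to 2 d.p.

α = 57.18, β = 6.35

Let s = α+β. Mean gives α = μs = 0.90s; mode gives (α−1)/(s−2) = 0.913.
Substituting: 0.90s − 1 = 0.913(s−2) = 0.913s − 1.826, so -0.013s = -0.826 and s = 63.5385.
Then α = 0.90×63.5385 = 57.18 and β = s−α = 6.35.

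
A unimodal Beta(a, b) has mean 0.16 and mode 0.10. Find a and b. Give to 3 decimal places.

a = 2.133, b = 11.200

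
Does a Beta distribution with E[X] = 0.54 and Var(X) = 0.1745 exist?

The Beta variance bound is σ² < μ(1−μ).
Here μ(1−μ) = 0.54×0.46 = 0.2484, and 0.1745 < 0.2484.

Yes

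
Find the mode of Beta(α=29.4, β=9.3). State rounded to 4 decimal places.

0.7738

With α,β > 1, mode = (α−1)/(α+β−2) = 28.4/36.7 = 0.7738.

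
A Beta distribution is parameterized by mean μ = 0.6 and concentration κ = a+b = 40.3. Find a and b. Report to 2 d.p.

a = 24.18, b = 16.12

Split κ in proportion μ : (1−μ): a = 0.6·40.3 = 24.18, b = 40.3 − 24.18 = 16.12.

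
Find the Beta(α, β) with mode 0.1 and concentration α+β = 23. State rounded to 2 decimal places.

α = 3.10, β = 19.90

Mode = (α−1)/(κ−2) with κ = α+β, so α−1 = 0.1·21 = 2.10.
α = 3.10; β = κ − α = 19.90.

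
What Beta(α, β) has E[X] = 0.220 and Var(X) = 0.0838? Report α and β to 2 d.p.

α = 0.23, β = 0.82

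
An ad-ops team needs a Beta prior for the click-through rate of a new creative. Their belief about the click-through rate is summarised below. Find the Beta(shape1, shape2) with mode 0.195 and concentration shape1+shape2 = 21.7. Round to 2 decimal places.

shape1 = 4.84, shape2 = 16.86

Since the density peak of Beta(shape1,shape2) is at (shape1−1)/(shape1+shape2−2),
shape1 = 1 + 0.195(21.7−2) = 4.84 and shape2 = 21.7 − 4.84 = 16.86.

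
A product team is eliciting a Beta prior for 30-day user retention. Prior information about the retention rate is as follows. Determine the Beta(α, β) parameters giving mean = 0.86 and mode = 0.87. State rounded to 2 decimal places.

Let s = α+β. Mean gives α = μs = 0.86s; mode gives (α−1)/(s−2) = 0.87.
Substituting: 0.86s − 1 = 0.87(s−2) = 0.87s − 1.74, so -0.01s = -0.74 and s = 74.0000.
Then α = 0.86×74.0000 = 63.64 and β = s−α = 10.36.

α = 63.64, β = 10.36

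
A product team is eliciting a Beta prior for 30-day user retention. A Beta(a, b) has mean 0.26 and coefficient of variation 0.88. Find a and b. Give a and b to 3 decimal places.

a = 0.696, b = 1.980

σ = CV·μ = 0.88×0.26 = 0.22880, so σ² = 0.052349.
s+1 = μ(1−μ)/σ² = 0.1924/0.052349 = 3.6753, so s = a+b = 2.6753.
a = μs = 0.696, b = (1−μ)s = 1.980.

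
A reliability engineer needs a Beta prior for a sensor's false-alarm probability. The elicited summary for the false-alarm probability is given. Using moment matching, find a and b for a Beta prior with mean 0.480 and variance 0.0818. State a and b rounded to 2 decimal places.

By moment matching, a+b = μ(1−μ)/σ² − 1 = (0.480·0.520)/0.0818 − 1 = 3.0513 − 1 = 2.0513.
Since a/(a+b) = μ, a = 0.480·2.0513 = 0.98 and b = 0.520·2.0513 = 1.07.

a = 0.98, b = 1.07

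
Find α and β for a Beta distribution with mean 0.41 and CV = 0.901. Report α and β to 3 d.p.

α = 0.317, β = 0.456

σ = CV·μ = 0.901×0.41 = 0.36941, so σ² = 0.136464.
s+1 = μ(1−μ)/σ² = 0.2419/0.136464 = 1.7726, so s = α+β = 0.7726.
α = μs = 0.317, β = (1−μ)s = 0.456.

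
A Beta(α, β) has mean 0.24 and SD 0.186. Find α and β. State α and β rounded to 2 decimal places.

σ² = 0.186² = 0.034596.
With s = α+β, Var = μ(1−μ)/(s+1), so s+1 = (0.24×0.76)/0.034596 = 5.2723 and s = 4.2723.
α = μs = 1.03, β = (1−μ)s = 3.25.

α = 1.03, β = 3.25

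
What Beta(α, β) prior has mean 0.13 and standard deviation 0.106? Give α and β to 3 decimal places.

α = 1.179, β = 7.887

First σ² = 0.011236. Setting α = μn, β = (1−μ)n with n = α+β,
μ(1−μ)/(n+1) = 0.011236 ⇒ n+1 = 0.1131/0.011236 = 10.0659 ⇒ n = 9.0659.
Hence α = 0.13×9.0659 = 1.179, β = 0.87×9.0659 = 7.887.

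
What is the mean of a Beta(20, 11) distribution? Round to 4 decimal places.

0.6452

The Beta mean is α/(α+β) = 20/(20+11) = 0.6452.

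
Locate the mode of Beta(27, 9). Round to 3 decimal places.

0.765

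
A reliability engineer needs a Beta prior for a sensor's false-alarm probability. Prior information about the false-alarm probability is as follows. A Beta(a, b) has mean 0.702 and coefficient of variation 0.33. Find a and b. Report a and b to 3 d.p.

a = 2.034, b = 0.864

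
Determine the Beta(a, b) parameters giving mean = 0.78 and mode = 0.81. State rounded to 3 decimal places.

a = 16.120, b = 4.547

With s = a+b: μ = a/s and mode = (a−1)/(s−2). Eliminating a = μs,
μs − 1 = m(s−2) ⇒ s(μ−m) = 1−2m ⇒ s = -0.62/-0.03 = 20.6667.
So a = μs = 16.120, b = (1−μ)s = 4.547.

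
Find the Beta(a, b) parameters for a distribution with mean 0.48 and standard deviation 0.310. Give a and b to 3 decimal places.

a = 0.767, b = 0.831

σ² = 0.310² = 0.096100.
With s = a+b, Var = μ(1−μ)/(s+1), so s+1 = (0.48×0.52)/0.096100 = 2.5973 and s = 1.5973.
a = μs = 0.767, b = (1−μ)s = 0.831.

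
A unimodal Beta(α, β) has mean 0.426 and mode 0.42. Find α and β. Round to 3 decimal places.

α = 11.360, β = 15.307

Let s = α+β. Mean gives α = μs = 0.426s; mode gives (α−1)/(s−2) = 0.42.
Substituting: 0.426s − 1 = 0.42(s−2) = 0.42s − 0.84, so 0.006s = 0.16 and s = 26.6667.
Then α = 0.426×26.6667 = 11.360 and β = s−α = 15.307.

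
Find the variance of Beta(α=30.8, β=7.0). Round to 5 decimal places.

Var = αβ/[(α+β)²(α+β+1)] = (30.8×7.0)/(37.8²×38.8) = 215.60/55438.992 = 0.00389.

0.00389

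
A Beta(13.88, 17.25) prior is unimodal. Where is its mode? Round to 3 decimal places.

With α,β > 1, mode = (α−1)/(α+β−2) = 12.88/29.13 = 0.442.

0.442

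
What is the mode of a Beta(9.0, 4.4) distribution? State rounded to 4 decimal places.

The density x^(α−1)(1−x)^(β−1) is maximised at (α−1)/(α+β−2) = 8.0/11.4 = 0.7018.

0.7018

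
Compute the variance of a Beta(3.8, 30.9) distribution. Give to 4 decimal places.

0.0027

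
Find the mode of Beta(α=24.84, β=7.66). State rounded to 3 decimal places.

The density x^(α−1)(1−x)^(β−1) is maximised at (α−1)/(α+β−2) = 23.84/30.50 = 0.782.

0.782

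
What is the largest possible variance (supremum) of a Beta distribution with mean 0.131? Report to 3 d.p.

For fixed mean μ the Beta variance is μ(1−μ)/(α+β+1), increasing as α+β decreases.
Its least upper bound (not attained) is μ(1−μ) = 0.131·0.869 = 0.114.

0.114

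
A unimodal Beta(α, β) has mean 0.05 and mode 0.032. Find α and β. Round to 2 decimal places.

α = 2.60, β = 49.40

Let s = α+β. Mean gives α = μs = 0.05s; mode gives (α−1)/(s−2) = 0.032.
Substituting: 0.05s − 1 = 0.032(s−2) = 0.032s − 0.064, so 0.018s = 0.936 and s = 52.0000.
Then α = 0.05×52.0000 = 2.60 and β = s−α = 49.40.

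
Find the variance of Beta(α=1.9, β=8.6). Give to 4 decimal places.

Var = αβ/[(α+β)²(α+β+1)] = (1.9×8.6)/(10.5²×11.5) = 16.34/1267.875 = 0.0129.

0.0129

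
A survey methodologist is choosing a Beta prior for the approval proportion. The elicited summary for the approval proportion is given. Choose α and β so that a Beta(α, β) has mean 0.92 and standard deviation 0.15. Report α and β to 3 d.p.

α = 2.089, β = 0.182

Variance = 0.15² = 0.0225. The moment-matching identity α+β = μ(1−μ)/Var − 1 gives
α+β = 0.0736/0.0225 − 1 = 2.2711, so α = μ·2.2711 = 2.089 and β = (1−μ)·2.2711 = 0.182.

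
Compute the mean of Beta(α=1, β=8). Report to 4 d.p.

E[X] = α/(α+β) = 1/9 = 0.1111.

0.1111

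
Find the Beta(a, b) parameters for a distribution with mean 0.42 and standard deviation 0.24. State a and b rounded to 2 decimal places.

a = 1.36, b = 1.87

First σ² = 0.0576. Setting a = μn, b = (1−μ)n with n = a+b,
μ(1−μ)/(n+1) = 0.0576 ⇒ n+1 = 0.2436/0.0576 = 4.2292 ⇒ n = 3.2292.
Hence a = 0.42×3.2292 = 1.36, b = 0.58×3.2292 = 1.87.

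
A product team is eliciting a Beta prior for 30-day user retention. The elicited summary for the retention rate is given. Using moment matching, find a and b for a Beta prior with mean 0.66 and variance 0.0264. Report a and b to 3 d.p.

Write ν = a+b; then a = μν and Var = μ(1−μ)/(ν+1).
ν = μ(1−μ)/Var − 1 = 0.2244/0.0264 − 1 = 7.5000.
a = 0.66·7.5000 = 4.950, b = 0.34·7.5000 = 2.550.

a = 4.950, b = 2.550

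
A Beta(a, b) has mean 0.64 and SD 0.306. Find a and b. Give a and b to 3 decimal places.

a = 0.935, b = 0.526

σ² = 0.306² = 0.093636.
With s = a+b, Var = μ(1−μ)/(s+1), so s+1 = (0.64×0.36)/0.093636 = 2.4606 and s = 1.4606.
a = μs = 0.935, b = (1−μ)s = 0.526.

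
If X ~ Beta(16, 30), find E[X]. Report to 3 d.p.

The Beta mean is α/(α+β) = 16/(16+30) = 0.348.

0.348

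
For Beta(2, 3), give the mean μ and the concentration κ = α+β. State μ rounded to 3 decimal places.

κ = α+β = 2+3 = 5; μ = α/κ = 2/5 = 0.400.

μ = 0.400, κ = 5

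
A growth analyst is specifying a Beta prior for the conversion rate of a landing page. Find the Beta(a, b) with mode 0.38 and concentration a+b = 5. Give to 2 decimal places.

a = 2.14, b = 2.86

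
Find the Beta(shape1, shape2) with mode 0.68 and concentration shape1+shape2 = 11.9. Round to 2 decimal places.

For shape1,shape2>1 the mode is (shape1−1)/(shape1+shape2−2), so shape1 = mode·(κ−2)+1 = 0.68×9.9+1 = 7.73.
And shape2 = (1−mode)·(κ−2)+1 = 0.32×9.9+1 = 4.17.

shape1 = 7.73, shape2 = 4.17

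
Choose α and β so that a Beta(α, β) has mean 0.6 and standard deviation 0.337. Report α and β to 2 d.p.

α = 0.67, β = 0.45

Variance = 0.337² = 0.113569. The moment-matching identity α+β = μ(1−μ)/Var − 1 gives
α+β = 0.24/0.113569 − 1 = 1.1133, so α = μ·1.1133 = 0.67 and β = (1−μ)·1.1133 = 0.45.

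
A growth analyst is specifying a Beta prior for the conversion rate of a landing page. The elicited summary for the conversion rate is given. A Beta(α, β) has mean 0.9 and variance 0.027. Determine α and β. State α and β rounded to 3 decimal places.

α = 2.100, β = 0.233

By moment matching, α+β = μ(1−μ)/σ² − 1 = (0.9·0.1)/0.027 − 1 = 3.3333 − 1 = 2.3333.
Since α/(α+β) = μ, α = 0.9·2.3333 = 2.100 and β = 0.1·2.3333 = 0.233.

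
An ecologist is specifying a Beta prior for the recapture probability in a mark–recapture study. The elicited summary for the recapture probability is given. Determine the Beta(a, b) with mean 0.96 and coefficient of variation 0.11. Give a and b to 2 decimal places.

a = 2.35, b = 0.10

σ = CV·μ = 0.11×0.96 = 0.10560, so σ² = 0.011151.
s+1 = μ(1−μ)/σ² = 0.0384/0.011151 = 3.4435, so s = a+b = 2.4435.
a = μs = 2.35, b = (1−μ)s = 0.10.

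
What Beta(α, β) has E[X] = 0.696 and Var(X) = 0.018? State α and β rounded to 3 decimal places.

α = 7.485, β = 3.269

Write ν = α+β; then α = μν and Var = μ(1−μ)/(ν+1).
ν = μ(1−μ)/Var − 1 = 0.211584/0.018 − 1 = 10.7547.
α = 0.696·10.7547 = 7.485, β = 0.304·10.7547 = 3.269.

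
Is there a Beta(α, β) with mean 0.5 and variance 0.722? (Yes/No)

For any Beta, Var(X) < E[X]·(1−E[X]).
Here μ(1−μ) = 0.5×0.5 = 0.25, and 0.722 ≥ 0.25.

No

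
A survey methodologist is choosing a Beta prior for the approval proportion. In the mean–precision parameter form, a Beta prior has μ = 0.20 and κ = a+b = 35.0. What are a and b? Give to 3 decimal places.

a = 7.000, b = 28.000

a = μκ = 0.20×35.0 = 7.000 and b = (1−μ)κ = 0.80×35.0 = 28.000.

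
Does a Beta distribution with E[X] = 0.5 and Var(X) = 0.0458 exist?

A Beta with mean μ has variance μ(1−μ)/(α+β+1) < μ(1−μ).
Here μ(1−μ) = 0.5×0.5 = 0.25, and 0.0458 < 0.25.

Yes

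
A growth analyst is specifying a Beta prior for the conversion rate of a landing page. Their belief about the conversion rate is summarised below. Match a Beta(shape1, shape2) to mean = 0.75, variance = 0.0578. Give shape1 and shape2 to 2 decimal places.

By moment matching, shape1+shape2 = μ(1−μ)/σ² − 1 = (0.75·0.25)/0.0578 − 1 = 3.2439 − 1 = 2.2439.
Since shape1/(shape1+shape2) = μ, shape1 = 0.75·2.2439 = 1.68 and shape2 = 0.25·2.2439 = 0.56.

shape1 = 1.68, shape2 = 0.56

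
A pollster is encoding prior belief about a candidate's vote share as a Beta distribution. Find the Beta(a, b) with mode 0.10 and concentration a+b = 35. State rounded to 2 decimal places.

Mode = (a−1)/(κ−2) with κ = a+b, so a−1 = 0.10·33 = 3.30.
a = 4.30; b = κ − a = 30.70.

a = 4.30, b = 30.70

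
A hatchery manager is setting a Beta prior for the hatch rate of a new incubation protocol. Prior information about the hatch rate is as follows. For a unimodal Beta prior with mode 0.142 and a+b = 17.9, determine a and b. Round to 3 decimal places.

a = 3.258, b = 14.642

Since the density peak of Beta(a,b) is at (a−1)/(a+b−2),
a = 1 + 0.142(17.9−2) = 3.258 and b = 17.9 − 3.258 = 14.642.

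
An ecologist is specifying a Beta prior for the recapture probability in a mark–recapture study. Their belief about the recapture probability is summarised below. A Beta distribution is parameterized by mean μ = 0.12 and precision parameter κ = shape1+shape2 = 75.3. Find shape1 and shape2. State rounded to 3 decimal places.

shape1 = 9.036, shape2 = 66.264

shape1 = μκ = 0.12×75.3 = 9.036 and shape2 = (1−μ)κ = 0.88×75.3 = 66.264.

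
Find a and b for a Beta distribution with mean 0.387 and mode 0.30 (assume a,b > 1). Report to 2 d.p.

a = 1.78, b = 2.82

Let s = a+b. Mean gives a = μs = 0.387s; mode gives (a−1)/(s−2) = 0.30.
Substituting: 0.387s − 1 = 0.30(s−2) = 0.30s − 0.60, so 0.087s = 0.40 and s = 4.5977.
Then a = 0.387×4.5977 = 1.78 and b = s−a = 2.82.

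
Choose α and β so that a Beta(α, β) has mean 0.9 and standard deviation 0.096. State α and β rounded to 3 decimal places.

α = 7.889, β = 0.877

Variance = 0.096² = 0.009216. The moment-matching identity α+β = μ(1−μ)/Var − 1 gives
α+β = 0.09/0.009216 − 1 = 8.7656, so α = μ·8.7656 = 7.889 and β = (1−μ)·8.7656 = 0.877.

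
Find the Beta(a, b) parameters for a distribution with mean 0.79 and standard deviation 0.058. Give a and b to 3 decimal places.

a = 38.170, b = 10.146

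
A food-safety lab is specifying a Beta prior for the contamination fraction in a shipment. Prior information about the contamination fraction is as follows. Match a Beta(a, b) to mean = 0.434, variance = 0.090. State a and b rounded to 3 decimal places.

a = 0.751, b = 0.979

Let s = a+b. The Beta variance is μ(1−μ)/(s+1).
So s+1 = μ(1−μ)/σ² = (0.434×0.566)/0.090 = 0.245644/0.090 = 2.7294, giving s = 1.7294.
Then a = μs = 0.434×1.7294 = 0.751 and b = (1−μ)s = 0.566×1.7294 = 0.979.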